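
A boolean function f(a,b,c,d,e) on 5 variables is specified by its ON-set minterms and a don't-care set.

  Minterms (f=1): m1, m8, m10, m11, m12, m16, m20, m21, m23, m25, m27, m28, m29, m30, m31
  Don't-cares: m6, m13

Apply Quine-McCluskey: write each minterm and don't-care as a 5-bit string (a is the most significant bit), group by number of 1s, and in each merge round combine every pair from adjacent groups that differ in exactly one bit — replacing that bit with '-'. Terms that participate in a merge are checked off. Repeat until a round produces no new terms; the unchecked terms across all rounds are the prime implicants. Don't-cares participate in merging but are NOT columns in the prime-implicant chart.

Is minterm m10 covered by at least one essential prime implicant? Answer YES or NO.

NO

size-2^0 implicants → 00001  00110  01000(✓)  01010(✓)  01011(✓)  01100(✓)  01101(✓)  10000(✓)  10100(✓)  10101(✓)  10111(✓)  11001(✓)  11011(✓)  11100(✓)  11101(✓)  11110(✓)  11111(✓)
size-2^1 implicants → -1011  -1100(✓)  -1101(✓)  01-00  010-0  0101-  0110-(✓)  1-100(✓)  1-101(✓)  1-111(✓)  10-00  101-1(✓)  1010-(✓)  11-01(✓)  11-11(✓)  110-1(✓)  111-0(✓)  111-1(✓)  1110-(✓)  1111-(✓)
size-2^2 implicants → -110-  1-1-1  1-10-  11--1  111--
Unchecked terms (primes): -1011, -110-, 00001, 00110, 01-00, 010-0, 0101-, 1-1-1, 1-10-, 10-00, 11--1, 111--
Minterm coverage:
  m1 ⊆ 00001 [E]
  m8 ⊆ 01-00,010-0
  m10 ⊆ 010-0,0101-
  m11 ⊆ -1011,0101-
  m12 ⊆ -110-,01-00
  m16 ⊆ 10-00 [E]
  m20 ⊆ 1-10-,10-00
  m21 ⊆ 1-1-1,1-10-
  m23 ⊆ 1-1-1 [E]
  m25 ⊆ 11--1 [E]
  m27 ⊆ -1011,11--1
  m28 ⊆ -110-,1-10-,111--
  m29 ⊆ -110-,1-1-1,1-10-,11--1,111--
  m30 ⊆ 111-- [E]
  m31 ⊆ 1-1-1,11--1,111--
E = {00001, 1-1-1, 10-00, 11--1, 111--}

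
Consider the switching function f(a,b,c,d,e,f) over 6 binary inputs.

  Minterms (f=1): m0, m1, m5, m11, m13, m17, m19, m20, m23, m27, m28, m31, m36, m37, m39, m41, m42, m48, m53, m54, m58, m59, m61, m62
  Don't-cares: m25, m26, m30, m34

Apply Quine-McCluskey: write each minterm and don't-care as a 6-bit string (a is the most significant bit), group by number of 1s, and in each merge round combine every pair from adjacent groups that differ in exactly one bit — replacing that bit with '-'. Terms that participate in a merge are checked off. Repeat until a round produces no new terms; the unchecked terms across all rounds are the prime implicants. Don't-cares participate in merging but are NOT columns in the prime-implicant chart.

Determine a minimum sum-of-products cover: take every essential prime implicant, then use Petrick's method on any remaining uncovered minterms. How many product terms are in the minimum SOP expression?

14

Round 0: 000000✓ 000001✓ 000101✓ 001011✓ 001101✓ 010001✓ 010011✓ 010100✓ 010111✓ 011001✓ 011010✓ 011011✓ 011100✓ 011110✓ 011111✓ 100010✓ 100100✓ 100101✓ 100111✓ 101001 101010✓ 110000 110101✓ 110110✓ 111010✓ 111011✓ 111101✓ 111110✓
Round 1: -00101 -11010✓ -11011✓ -11110✓ 0-0001 0-1011 00-101 000-01 00000- 01-001✓ 01-011✓ 01-100 01-111✓ 010-11✓ 0100-1✓ 011-10✓ 011-11✓ 0110-1✓ 01101-✓ 0111-0 01111-✓ 1-0101 1-1010 10-010 1001-1 10010- 11-101 11-110 111-10✓ 11101-✓
Round 2: -11-10 -1101- 01--11 01-0-1 011-1-
PIs = {-00101, -11-10, -1101-, 0-0001, 0-1011, 00-101, 000-01, 00000-, 01--11, 01-0-1, 01-100, 011-1-, 0111-0, 1-0101, 1-1010, 10-010, 1001-1, 10010-, 101001, 11-101, 11-110, 110000}
Coverage chart:
  m0: 00000- ←essential
  m1: 0-0001,000-01,00000-
  m5: -00101,00-101,000-01
  m11: 0-1011 ←essential
  m13: 00-101 ←essential
  m17: 0-0001,01-0-1
  m19: 01--11,01-0-1
  m20: 01-100 ←essential
  m23: 01--11 ←essential
  m27: -1101-,0-1011,01--11,01-0-1,011-1-
  m28: 01-100,0111-0
  m31: 01--11,011-1-
  m36: 10010- ←essential
  m37: -00101,1-0101,1001-1,10010-
  m39: 1001-1 ←essential
  m41: 101001 ←essential
  m42: 1-1010,10-010
  m48: 110000 ←essential
  m53: 1-0101,11-101
  m54: 11-110 ←essential
  m58: -11-10,-1101-,1-1010
  m59: -1101- ←essential
  m61: 11-101 ←essential
  m62: -11-10,11-110
Essential: -1101-, 0-1011, 00-101, 00000-, 01--11, 01-100, 1001-1, 10010-, 101001, 11-101, 11-110, 110000
Petrick residual → 0-0001, 1-1010
Min cover (14 terms): bcd'e + a'c'd'e'f + a'cd'ef + a'b'de'f + a'b'c'd'e' + a'bef + a'bde'f' + acd'ef' + ab'c'df + ab'c'de' + ab'cd'e'f + abde'f + abdef' + abc'd'e'f'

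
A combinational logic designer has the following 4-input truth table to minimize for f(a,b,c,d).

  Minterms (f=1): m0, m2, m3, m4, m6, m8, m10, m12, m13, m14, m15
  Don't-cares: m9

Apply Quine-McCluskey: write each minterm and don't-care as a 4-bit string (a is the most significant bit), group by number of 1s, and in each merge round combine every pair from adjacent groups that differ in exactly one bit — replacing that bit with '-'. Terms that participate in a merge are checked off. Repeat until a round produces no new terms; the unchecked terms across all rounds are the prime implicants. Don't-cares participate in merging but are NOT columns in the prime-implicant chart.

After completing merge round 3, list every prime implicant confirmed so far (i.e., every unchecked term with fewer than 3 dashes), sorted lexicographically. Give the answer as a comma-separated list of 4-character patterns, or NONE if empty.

001-, 1-0-, 11--

Round 0: 0000✓ 0010✓ 0011✓ 0100✓ 0110✓ 1000✓ 1001✓ 1010✓ 1100✓ 1101✓ 1110✓ 1111✓
Round 1: -000✓ -010✓ -100✓ -110✓ 0-00✓ 0-10✓ 00-0✓ 001- 01-0✓ 1-00✓ 1-01✓ 1-10✓ 10-0✓ 100-✓ 11-0✓ 11-1✓ 110-✓ 111-✓
Round 2: --00✓ --10✓ -0-0✓ -1-0✓ 0--0✓ 1--0✓ 1-0- 11--
Round 3: ---0
PIs = {---0, 001-, 1-0-, 11--}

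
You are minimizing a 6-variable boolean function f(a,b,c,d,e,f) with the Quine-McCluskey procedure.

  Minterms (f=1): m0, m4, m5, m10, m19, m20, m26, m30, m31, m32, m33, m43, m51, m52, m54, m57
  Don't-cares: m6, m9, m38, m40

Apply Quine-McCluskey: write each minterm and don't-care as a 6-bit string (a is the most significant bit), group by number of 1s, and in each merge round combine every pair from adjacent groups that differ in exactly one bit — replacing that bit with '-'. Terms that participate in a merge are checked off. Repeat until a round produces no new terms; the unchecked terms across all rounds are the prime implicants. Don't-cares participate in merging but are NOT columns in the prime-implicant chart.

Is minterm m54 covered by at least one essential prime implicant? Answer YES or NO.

size-2^0 implicants → 000000(✓)  000100(✓)  000101(✓)  000110(✓)  001001  001010(✓)  010011(✓)  010100(✓)  011010(✓)  011110(✓)  011111(✓)  100000(✓)  100001(✓)  100110(✓)  101000(✓)  101011  110011(✓)  110100(✓)  110110(✓)  111001
size-2^1 implicants → -00000  -00110  -10011  -10100  0-0100  0-1010  000-00  0001-0  00010-  011-10  01111-  1-0110  10-000  10000-  1101-0
Unchecked terms (primes): -00000, -00110, -10011, -10100, 0-0100, 0-1010, 000-00, 0001-0, 00010-, 001001, 011-10, 01111-, 1-0110, 10-000, 10000-, 101011, 1101-0, 111001
Minterm coverage:
  m0 ⊆ -00000,000-00
  m4 ⊆ 0-0100,000-00,0001-0,00010-
  m5 ⊆ 00010- [E]
  m10 ⊆ 0-1010 [E]
  m19 ⊆ -10011 [E]
  m20 ⊆ -10100,0-0100
  m26 ⊆ 0-1010,011-10
  m30 ⊆ 011-10,01111-
  m31 ⊆ 01111- [E]
  m32 ⊆ -00000,10-000,10000-
  m33 ⊆ 10000- [E]
  m43 ⊆ 101011 [E]
  m51 ⊆ -10011 [E]
  m52 ⊆ -10100,1101-0
  m54 ⊆ 1-0110,1101-0
  m57 ⊆ 111001 [E]
E = {-10011, 0-1010, 00010-, 01111-, 10000-, 101011, 111001}

NO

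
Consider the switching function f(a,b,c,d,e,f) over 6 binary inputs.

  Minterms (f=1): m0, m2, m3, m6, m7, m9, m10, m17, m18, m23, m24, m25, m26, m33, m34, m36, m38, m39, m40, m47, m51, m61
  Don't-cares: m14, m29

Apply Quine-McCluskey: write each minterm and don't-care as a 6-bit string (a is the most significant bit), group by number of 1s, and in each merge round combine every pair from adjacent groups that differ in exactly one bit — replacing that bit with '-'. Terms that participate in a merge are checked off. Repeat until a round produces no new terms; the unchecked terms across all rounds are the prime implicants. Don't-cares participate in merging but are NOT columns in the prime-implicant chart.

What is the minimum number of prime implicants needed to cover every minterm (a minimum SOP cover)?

14

[col 0] 000000*, 000010*, 000011*, 000110*, 000111*, 001001*, 001010*, 001110*, 010001*, 010010*, 010111*, 011000*, 011001*, 011010*, 011101*, 100001, 100010*, 100100*, 100110*, 100111*, 101000, 101111*, 110011, 111101*
[col 1] -00010*, -00110*, -00111*, -11101, 0-0010*, 0-0111, 0-1001, 0-1010*, 00-010*, 00-110*, 000-10*, 000-11*, 0000-0, 00001-*, 00011-*, 001-10*, 01-001, 01-010*, 011-01, 0110-0, 01100-, 10-111, 100-10*, 1001-0, 10011-*
[col 2] -00-10, -0011-, 0--010, 00--10, 000-1-
Prime implicants: -00-10, -0011-, -11101, 0--010, 0-0111, 0-1001, 00--10, 000-1-, 0000-0, 01-001, 011-01, 0110-0, 01100-, 10-111, 100001, 1001-0, 101000, 110011
PI chart (minterm → PIs covering it):
  0 | 0000-0  (sole → essential)
  2 | -00-10,0--010,00--10,000-1-,0000-0
  3 | 000-1-  (sole → essential)
  6 | -00-10,-0011-,00--10,000-1-
  7 | -0011-,0-0111,000-1-
  9 | 0-1001  (sole → essential)
  10 | 0--010,00--10
  17 | 01-001  (sole → essential)
  18 | 0--010  (sole → essential)
  23 | 0-0111  (sole → essential)
  24 | 0110-0,01100-
  25 | 0-1001,01-001,011-01,01100-
  26 | 0--010,0110-0
  33 | 100001  (sole → essential)
  34 | -00-10  (sole → essential)
  36 | 1001-0  (sole → essential)
  38 | -00-10,-0011-,1001-0
  39 | -0011-,10-111
  40 | 101000  (sole → essential)
  47 | 10-111  (sole → essential)
  51 | 110011  (sole → essential)
  61 | -11101  (sole → essential)
Essential prime implicants: -00-10, -11101, 0--010, 0-0111, 0-1001, 000-1-, 0000-0, 01-001, 10-111, 100001, 1001-0, 101000, 110011
Petrick residual → 0110-0
Minimum SOP uses 14 PIs: b'c'ef' + bcde'f + a'd'ef' + a'c'def + a'cd'e'f + a'b'c'e + a'b'c'd'f' + a'bd'e'f + a'bcd'f' + ab'def + ab'c'd'e'f + ab'c'df' + ab'cd'e'f' + abc'd'ef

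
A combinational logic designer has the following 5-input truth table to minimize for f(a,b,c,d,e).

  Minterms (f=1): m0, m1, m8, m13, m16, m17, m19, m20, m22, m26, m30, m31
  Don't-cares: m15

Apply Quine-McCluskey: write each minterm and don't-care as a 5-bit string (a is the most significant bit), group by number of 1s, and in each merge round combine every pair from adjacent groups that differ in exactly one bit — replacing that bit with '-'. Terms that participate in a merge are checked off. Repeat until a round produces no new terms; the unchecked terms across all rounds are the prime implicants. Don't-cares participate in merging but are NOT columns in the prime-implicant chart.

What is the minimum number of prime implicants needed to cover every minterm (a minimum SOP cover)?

Round 0: 00000✓ 00001✓ 01000✓ 01101✓ 01111✓ 10000✓ 10001✓ 10011✓ 10100✓ 10110✓ 11010✓ 11110✓ 11111✓
Round 1: -0000✓ -0001✓ -1111 0-000 0000-✓ 011-1 1-110 10-00 100-1 1000-✓ 101-0 11-10 1111-
Round 2: -000-
PIs = {-000-, -1111, 0-000, 011-1, 1-110, 10-00, 100-1, 101-0, 11-10, 1111-}
Coverage chart:
  m0: -000-,0-000
  m1: -000- ←essential
  m8: 0-000 ←essential
  m13: 011-1 ←essential
  m16: -000-,10-00
  m17: -000-,100-1
  m19: 100-1 ←essential
  m20: 10-00,101-0
  m22: 1-110,101-0
  m26: 11-10 ←essential
  m30: 1-110,11-10,1111-
  m31: -1111,1111-
Essential: -000-, 0-000, 011-1, 100-1, 11-10
Petrick residual → -1111, 101-0
Min cover (7 terms): b'c'd' + bcde + a'c'd'e' + a'bce + ab'c'e + ab'ce' + abde'

7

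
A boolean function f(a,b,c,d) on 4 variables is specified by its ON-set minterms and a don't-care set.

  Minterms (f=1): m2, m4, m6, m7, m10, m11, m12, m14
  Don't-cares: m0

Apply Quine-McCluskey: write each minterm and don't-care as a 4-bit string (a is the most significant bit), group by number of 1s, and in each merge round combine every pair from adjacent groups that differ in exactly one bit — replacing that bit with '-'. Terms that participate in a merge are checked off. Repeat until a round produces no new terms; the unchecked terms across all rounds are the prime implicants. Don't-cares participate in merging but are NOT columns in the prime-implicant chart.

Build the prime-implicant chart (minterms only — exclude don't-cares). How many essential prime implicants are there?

3

[col 0] 0000*, 0010*, 0100*, 0110*, 0111*, 1010*, 1011*, 1100*, 1110*
[col 1] -010*, -100*, -110*, 0-00*, 0-10*, 00-0*, 01-0*, 011-, 1-10*, 101-, 11-0*
[col 2] --10, -1-0, 0--0
Prime implicants: --10, -1-0, 0--0, 011-, 101-
PI chart (minterm → PIs covering it):
  2 | --10,0--0
  4 | -1-0,0--0
  6 | --10,-1-0,0--0,011-
  7 | 011-  (sole → essential)
  10 | --10,101-
  11 | 101-  (sole → essential)
  12 | -1-0  (sole → essential)
  14 | --10,-1-0
Essential prime implicants: -1-0, 011-, 101-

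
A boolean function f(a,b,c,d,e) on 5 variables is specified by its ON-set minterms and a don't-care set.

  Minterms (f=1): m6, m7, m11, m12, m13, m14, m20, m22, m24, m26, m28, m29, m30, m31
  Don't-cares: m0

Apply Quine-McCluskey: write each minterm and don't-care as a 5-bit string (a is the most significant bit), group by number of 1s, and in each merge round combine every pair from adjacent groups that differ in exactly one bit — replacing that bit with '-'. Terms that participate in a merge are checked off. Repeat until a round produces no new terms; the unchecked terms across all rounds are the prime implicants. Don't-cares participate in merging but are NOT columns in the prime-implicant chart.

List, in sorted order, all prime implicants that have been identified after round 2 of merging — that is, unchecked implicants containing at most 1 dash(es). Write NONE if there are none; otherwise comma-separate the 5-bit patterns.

[col 0] 00000, 00110*, 00111*, 01011, 01100*, 01101*, 01110*, 10100*, 10110*, 11000*, 11010*, 11100*, 11101*, 11110*, 11111*
[col 1] -0110*, -1100*, -1101*, -1110*, 0-110*, 0011-, 011-0*, 0110-*, 1-100*, 1-110*, 101-0*, 11-00*, 11-10*, 110-0*, 111-0*, 111-1*, 1110-*, 1111-*
[col 2] --110, -11-0, -110-, 1-1-0, 11--0, 111--
Prime implicants: --110, -11-0, -110-, 00000, 0011-, 01011, 1-1-0, 11--0, 111--

00000, 0011-, 01011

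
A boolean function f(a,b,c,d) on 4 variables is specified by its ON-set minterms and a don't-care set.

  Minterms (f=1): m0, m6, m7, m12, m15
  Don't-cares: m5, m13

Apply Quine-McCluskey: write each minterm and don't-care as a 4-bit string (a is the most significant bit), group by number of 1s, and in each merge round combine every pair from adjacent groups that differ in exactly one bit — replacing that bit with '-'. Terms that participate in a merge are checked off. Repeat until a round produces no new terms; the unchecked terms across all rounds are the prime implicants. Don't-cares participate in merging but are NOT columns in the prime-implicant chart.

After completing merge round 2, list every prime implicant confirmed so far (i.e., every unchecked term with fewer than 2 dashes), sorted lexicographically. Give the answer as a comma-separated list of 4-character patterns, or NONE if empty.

0000, 011-, 110-

[col 0] 0000, 0101*, 0110*, 0111*, 1100*, 1101*, 1111*
[col 1] -101*, -111*, 01-1*, 011-, 11-1*, 110-
[col 2] -1-1
Prime implicants: -1-1, 0000, 011-, 110-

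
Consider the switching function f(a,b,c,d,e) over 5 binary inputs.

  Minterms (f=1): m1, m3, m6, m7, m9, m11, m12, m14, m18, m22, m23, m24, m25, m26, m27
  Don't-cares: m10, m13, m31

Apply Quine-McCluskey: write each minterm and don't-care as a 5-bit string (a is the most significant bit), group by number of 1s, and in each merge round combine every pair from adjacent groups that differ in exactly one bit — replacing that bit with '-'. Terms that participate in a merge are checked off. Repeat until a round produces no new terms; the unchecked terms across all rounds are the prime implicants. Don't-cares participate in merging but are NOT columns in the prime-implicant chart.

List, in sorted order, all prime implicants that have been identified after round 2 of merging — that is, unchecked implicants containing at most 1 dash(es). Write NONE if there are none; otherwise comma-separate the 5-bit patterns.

size-2^0 implicants → 00001(✓)  00011(✓)  00110(✓)  00111(✓)  01001(✓)  01010(✓)  01011(✓)  01100(✓)  01101(✓)  01110(✓)  10010(✓)  10110(✓)  10111(✓)  11000(✓)  11001(✓)  11010(✓)  11011(✓)  11111(✓)
size-2^1 implicants → -0110(✓)  -0111(✓)  -1001(✓)  -1010(✓)  -1011(✓)  0-001(✓)  0-011(✓)  0-110  00-11  000-1(✓)  0011-(✓)  01-01  01-10  010-1(✓)  0101-(✓)  011-0  0110-  1-010  1-111  10-10  1011-(✓)  11-11  110-0(✓)  110-1(✓)  1100-(✓)  1101-(✓)
size-2^2 implicants → -011-  -10-1  -101-  0-0-1  110--
Unchecked terms (primes): -011-, -10-1, -101-, 0-0-1, 0-110, 00-11, 01-01, 01-10, 011-0, 0110-, 1-010, 1-111, 10-10, 11-11, 110--

0-110, 00-11, 01-01, 01-10, 011-0, 0110-, 1-010, 1-111, 10-10, 11-11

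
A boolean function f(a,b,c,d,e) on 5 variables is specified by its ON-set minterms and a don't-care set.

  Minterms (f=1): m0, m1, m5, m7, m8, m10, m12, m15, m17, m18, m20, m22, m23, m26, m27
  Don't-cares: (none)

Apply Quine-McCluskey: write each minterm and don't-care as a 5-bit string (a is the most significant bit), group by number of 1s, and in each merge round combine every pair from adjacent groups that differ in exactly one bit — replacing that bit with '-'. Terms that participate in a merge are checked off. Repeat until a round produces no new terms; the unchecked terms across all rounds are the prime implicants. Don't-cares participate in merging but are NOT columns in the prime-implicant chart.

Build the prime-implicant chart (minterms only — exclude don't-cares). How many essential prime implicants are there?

size-2^0 implicants → 00000(✓)  00001(✓)  00101(✓)  00111(✓)  01000(✓)  01010(✓)  01100(✓)  01111(✓)  10001(✓)  10010(✓)  10100(✓)  10110(✓)  10111(✓)  11010(✓)  11011(✓)
size-2^1 implicants → -0001  -0111  -1010  0-000  0-111  00-01  0000-  001-1  01-00  010-0  1-010  10-10  101-0  1011-  1101-
Unchecked terms (primes): -0001, -0111, -1010, 0-000, 0-111, 00-01, 0000-, 001-1, 01-00, 010-0, 1-010, 10-10, 101-0, 1011-, 1101-
Minterm coverage:
  m0 ⊆ 0-000,0000-
  m1 ⊆ -0001,00-01,0000-
  m5 ⊆ 00-01,001-1
  m7 ⊆ -0111,0-111,001-1
  m8 ⊆ 0-000,01-00,010-0
  m10 ⊆ -1010,010-0
  m12 ⊆ 01-00 [E]
  m15 ⊆ 0-111 [E]
  m17 ⊆ -0001 [E]
  m18 ⊆ 1-010,10-10
  m20 ⊆ 101-0 [E]
  m22 ⊆ 10-10,101-0,1011-
  m23 ⊆ -0111,1011-
  m26 ⊆ -1010,1-010,1101-
  m27 ⊆ 1101- [E]
E = {-0001, 0-111, 01-00, 101-0, 1101-}

5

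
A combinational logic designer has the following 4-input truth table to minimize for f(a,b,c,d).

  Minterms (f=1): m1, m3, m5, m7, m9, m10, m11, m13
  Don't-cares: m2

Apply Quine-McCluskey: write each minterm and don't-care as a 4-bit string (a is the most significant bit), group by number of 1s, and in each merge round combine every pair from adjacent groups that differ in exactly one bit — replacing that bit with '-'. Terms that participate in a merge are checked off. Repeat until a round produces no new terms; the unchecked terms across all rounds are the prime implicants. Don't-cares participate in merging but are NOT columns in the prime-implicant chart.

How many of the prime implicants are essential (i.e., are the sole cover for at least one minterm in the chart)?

3

size-2^0 implicants → 0001(✓)  0010(✓)  0011(✓)  0101(✓)  0111(✓)  1001(✓)  1010(✓)  1011(✓)  1101(✓)
size-2^1 implicants → -001(✓)  -010(✓)  -011(✓)  -101(✓)  0-01(✓)  0-11(✓)  00-1(✓)  001-(✓)  01-1(✓)  1-01(✓)  10-1(✓)  101-(✓)
size-2^2 implicants → --01  -0-1  -01-  0--1
Unchecked terms (primes): --01, -0-1, -01-, 0--1
Minterm coverage:
  m1 ⊆ --01,-0-1,0--1
  m3 ⊆ -0-1,-01-,0--1
  m5 ⊆ --01,0--1
  m7 ⊆ 0--1 [E]
  m9 ⊆ --01,-0-1
  m10 ⊆ -01- [E]
  m11 ⊆ -0-1,-01-
  m13 ⊆ --01 [E]
E = {--01, -01-, 0--1}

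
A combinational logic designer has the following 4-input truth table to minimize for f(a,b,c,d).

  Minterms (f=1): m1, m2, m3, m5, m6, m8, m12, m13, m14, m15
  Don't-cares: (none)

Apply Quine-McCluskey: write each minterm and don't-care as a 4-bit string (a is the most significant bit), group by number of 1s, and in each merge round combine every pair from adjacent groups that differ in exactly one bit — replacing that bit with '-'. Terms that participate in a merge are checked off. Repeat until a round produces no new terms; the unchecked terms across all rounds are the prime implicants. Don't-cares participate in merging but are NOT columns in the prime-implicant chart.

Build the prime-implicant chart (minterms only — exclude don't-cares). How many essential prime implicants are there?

Round 0: 0001✓ 0010✓ 0011✓ 0101✓ 0110✓ 1000✓ 1100✓ 1101✓ 1110✓ 1111✓
Round 1: -101 -110 0-01 0-10 00-1 001- 1-00 11-0✓ 11-1✓ 110-✓ 111-✓
Round 2: 11--
PIs = {-101, -110, 0-01, 0-10, 00-1, 001-, 1-00, 11--}
Coverage chart:
  m1: 0-01,00-1
  m2: 0-10,001-
  m3: 00-1,001-
  m5: -101,0-01
  m6: -110,0-10
  m8: 1-00 ←essential
  m12: 1-00,11--
  m13: -101,11--
  m14: -110,11--
  m15: 11-- ←essential
Essential: 1-00, 11--

2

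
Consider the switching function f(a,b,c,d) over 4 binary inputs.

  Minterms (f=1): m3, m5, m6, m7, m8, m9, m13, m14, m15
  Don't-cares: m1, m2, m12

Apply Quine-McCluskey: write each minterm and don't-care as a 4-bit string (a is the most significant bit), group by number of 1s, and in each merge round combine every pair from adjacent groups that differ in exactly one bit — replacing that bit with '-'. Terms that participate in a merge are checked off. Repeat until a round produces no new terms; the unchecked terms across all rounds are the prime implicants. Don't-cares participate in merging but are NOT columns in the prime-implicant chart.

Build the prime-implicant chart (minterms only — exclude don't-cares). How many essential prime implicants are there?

size-2^0 implicants → 0001(✓)  0010(✓)  0011(✓)  0101(✓)  0110(✓)  0111(✓)  1000(✓)  1001(✓)  1100(✓)  1101(✓)  1110(✓)  1111(✓)
size-2^1 implicants → -001(✓)  -101(✓)  -110(✓)  -111(✓)  0-01(✓)  0-10(✓)  0-11(✓)  00-1(✓)  001-(✓)  01-1(✓)  011-(✓)  1-00(✓)  1-01(✓)  100-(✓)  11-0(✓)  11-1(✓)  110-(✓)  111-(✓)
size-2^2 implicants → --01  -1-1  -11-  0--1  0-1-  1-0-  11--
Unchecked terms (primes): --01, -1-1, -11-, 0--1, 0-1-, 1-0-, 11--
Minterm coverage:
  m3 ⊆ 0--1,0-1-
  m5 ⊆ --01,-1-1,0--1
  m6 ⊆ -11-,0-1-
  m7 ⊆ -1-1,-11-,0--1,0-1-
  m8 ⊆ 1-0- [E]
  m9 ⊆ --01,1-0-
  m13 ⊆ --01,-1-1,1-0-,11--
  m14 ⊆ -11-,11--
  m15 ⊆ -1-1,-11-,11--
E = {1-0-}

1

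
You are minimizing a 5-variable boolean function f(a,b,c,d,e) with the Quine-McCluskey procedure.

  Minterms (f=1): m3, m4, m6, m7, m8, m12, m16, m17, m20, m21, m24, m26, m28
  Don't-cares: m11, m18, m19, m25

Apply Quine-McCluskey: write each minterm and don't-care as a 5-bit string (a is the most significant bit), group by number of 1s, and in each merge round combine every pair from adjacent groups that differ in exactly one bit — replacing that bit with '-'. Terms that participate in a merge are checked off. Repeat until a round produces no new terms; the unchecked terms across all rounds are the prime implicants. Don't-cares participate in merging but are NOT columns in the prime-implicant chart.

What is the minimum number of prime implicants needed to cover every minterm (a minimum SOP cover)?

5

[col 0] 00011*, 00100*, 00110*, 00111*, 01000*, 01011*, 01100*, 10000*, 10001*, 10010*, 10011*, 10100*, 10101*, 11000*, 11001*, 11010*, 11100*
[col 1] -0011, -0100*, -1000*, -1100*, 0-011, 0-100*, 00-11, 001-0, 0011-, 01-00*, 1-000*, 1-001*, 1-010*, 1-100*, 10-00*, 10-01*, 100-0*, 100-1*, 1000-*, 1001-*, 1010-*, 11-00*, 110-0*, 1100-*
[col 2] --100, -1-00, 1--00, 1-0-0, 1-00-, 10-0-, 100--
Prime implicants: --100, -0011, -1-00, 0-011, 00-11, 001-0, 0011-, 1--00, 1-0-0, 1-00-, 10-0-, 100--
PI chart (minterm → PIs covering it):
  3 | -0011,0-011,00-11
  4 | --100,001-0
  6 | 001-0,0011-
  7 | 00-11,0011-
  8 | -1-00  (sole → essential)
  12 | --100,-1-00
  16 | 1--00,1-0-0,1-00-,10-0-,100--
  17 | 1-00-,10-0-,100--
  20 | --100,1--00,10-0-
  21 | 10-0-  (sole → essential)
  24 | -1-00,1--00,1-0-0,1-00-
  26 | 1-0-0  (sole → essential)
  28 | --100,-1-00,1--00
Essential prime implicants: -1-00, 1-0-0, 10-0-
Petrick residual → 00-11, 001-0
Minimum SOP uses 5 PIs: bd'e' + a'b'de + a'b'ce' + ac'e' + ab'd'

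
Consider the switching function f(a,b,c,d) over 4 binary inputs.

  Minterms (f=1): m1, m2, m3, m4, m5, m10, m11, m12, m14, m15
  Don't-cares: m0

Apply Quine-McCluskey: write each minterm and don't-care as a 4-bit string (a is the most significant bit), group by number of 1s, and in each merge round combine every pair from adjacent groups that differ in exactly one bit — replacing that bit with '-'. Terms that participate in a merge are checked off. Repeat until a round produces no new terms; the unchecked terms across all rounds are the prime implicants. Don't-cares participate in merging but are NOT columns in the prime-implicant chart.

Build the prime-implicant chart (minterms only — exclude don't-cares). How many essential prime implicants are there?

2

[col 0] 0000*, 0001*, 0010*, 0011*, 0100*, 0101*, 1010*, 1011*, 1100*, 1110*, 1111*
[col 1] -010*, -011*, -100, 0-00*, 0-01*, 00-0*, 00-1*, 000-*, 001-*, 010-*, 1-10*, 1-11*, 101-*, 11-0, 111-*
[col 2] -01-, 0-0-, 00--, 1-1-
Prime implicants: -01-, -100, 0-0-, 00--, 1-1-, 11-0
PI chart (minterm → PIs covering it):
  1 | 0-0-,00--
  2 | -01-,00--
  3 | -01-,00--
  4 | -100,0-0-
  5 | 0-0-  (sole → essential)
  10 | -01-,1-1-
  11 | -01-,1-1-
  12 | -100,11-0
  14 | 1-1-,11-0
  15 | 1-1-  (sole → essential)
Essential prime implicants: 0-0-, 1-1-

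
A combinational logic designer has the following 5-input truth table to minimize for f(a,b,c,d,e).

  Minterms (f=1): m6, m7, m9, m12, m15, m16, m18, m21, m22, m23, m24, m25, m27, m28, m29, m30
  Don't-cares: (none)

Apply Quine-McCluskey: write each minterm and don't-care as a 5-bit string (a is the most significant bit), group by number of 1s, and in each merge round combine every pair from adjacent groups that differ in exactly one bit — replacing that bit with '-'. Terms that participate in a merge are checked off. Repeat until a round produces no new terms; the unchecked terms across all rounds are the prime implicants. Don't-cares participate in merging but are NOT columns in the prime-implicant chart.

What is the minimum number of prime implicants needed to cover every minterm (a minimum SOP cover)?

[col 0] 00110*, 00111*, 01001*, 01100*, 01111*, 10000*, 10010*, 10101*, 10110*, 10111*, 11000*, 11001*, 11011*, 11100*, 11101*, 11110*
[col 1] -0110*, -0111*, -1001, -1100, 0-111, 0011-*, 1-000, 1-101, 1-110, 10-10, 100-0, 101-1, 1011-*, 11-00*, 11-01*, 110-1, 1100-*, 111-0, 1110-*
[col 2] -011-, 11-0-
Prime implicants: -011-, -1001, -1100, 0-111, 1-000, 1-101, 1-110, 10-10, 100-0, 101-1, 11-0-, 110-1, 111-0
PI chart (minterm → PIs covering it):
  6 | -011-  (sole → essential)
  7 | -011-,0-111
  9 | -1001  (sole → essential)
  12 | -1100  (sole → essential)
  15 | 0-111  (sole → essential)
  16 | 1-000,100-0
  18 | 10-10,100-0
  21 | 1-101,101-1
  22 | -011-,1-110,10-10
  23 | -011-,101-1
  24 | 1-000,11-0-
  25 | -1001,11-0-,110-1
  27 | 110-1  (sole → essential)
  28 | -1100,11-0-,111-0
  29 | 1-101,11-0-
  30 | 1-110,111-0
Essential prime implicants: -011-, -1001, -1100, 0-111, 110-1
Petrick residual → 1-000, 1-101, 1-110, 10-10
Minimum SOP uses 9 PIs: b'cd + bc'd'e + bcd'e' + a'cde + ac'd'e' + acd'e + acde' + ab'de' + abc'e

9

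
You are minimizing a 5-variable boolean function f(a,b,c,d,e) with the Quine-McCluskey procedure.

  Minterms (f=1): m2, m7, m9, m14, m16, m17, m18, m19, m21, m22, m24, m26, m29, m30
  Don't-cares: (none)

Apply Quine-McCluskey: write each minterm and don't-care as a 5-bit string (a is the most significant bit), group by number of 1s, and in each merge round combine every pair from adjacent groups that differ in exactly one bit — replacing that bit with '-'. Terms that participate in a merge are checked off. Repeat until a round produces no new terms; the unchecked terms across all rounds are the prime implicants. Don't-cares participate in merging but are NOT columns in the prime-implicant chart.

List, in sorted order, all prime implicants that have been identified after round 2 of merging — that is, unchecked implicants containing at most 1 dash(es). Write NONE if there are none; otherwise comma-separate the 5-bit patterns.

-0010, -1110, 00111, 01001, 1-101, 10-01

size-2^0 implicants → 00010(✓)  00111  01001  01110(✓)  10000(✓)  10001(✓)  10010(✓)  10011(✓)  10101(✓)  10110(✓)  11000(✓)  11010(✓)  11101(✓)  11110(✓)
size-2^1 implicants → -0010  -1110  1-000(✓)  1-010(✓)  1-101  1-110(✓)  10-01  10-10(✓)  100-0(✓)  100-1(✓)  1000-(✓)  1001-(✓)  11-10(✓)  110-0(✓)
size-2^2 implicants → 1--10  1-0-0  100--
Unchecked terms (primes): -0010, -1110, 00111, 01001, 1--10, 1-0-0, 1-101, 10-01, 100--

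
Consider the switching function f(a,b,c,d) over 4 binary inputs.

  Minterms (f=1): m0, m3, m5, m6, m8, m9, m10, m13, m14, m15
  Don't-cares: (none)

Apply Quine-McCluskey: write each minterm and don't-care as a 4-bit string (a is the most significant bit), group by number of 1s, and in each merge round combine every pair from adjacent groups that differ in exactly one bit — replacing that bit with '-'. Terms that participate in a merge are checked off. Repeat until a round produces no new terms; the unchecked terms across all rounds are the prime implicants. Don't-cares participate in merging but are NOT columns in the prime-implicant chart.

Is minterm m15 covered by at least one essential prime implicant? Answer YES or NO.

Round 0: 0000✓ 0011 0101✓ 0110✓ 1000✓ 1001✓ 1010✓ 1101✓ 1110✓ 1111✓
Round 1: -000 -101 -110 1-01 1-10 10-0 100- 11-1 111-
PIs = {-000, -101, -110, 0011, 1-01, 1-10, 10-0, 100-, 11-1, 111-}
Coverage chart:
  m0: -000 ←essential
  m3: 0011 ←essential
  m5: -101 ←essential
  m6: -110 ←essential
  m8: -000,10-0,100-
  m9: 1-01,100-
  m10: 1-10,10-0
  m13: -101,1-01,11-1
  m14: -110,1-10,111-
  m15: 11-1,111-
Essential: -000, -101, -110, 0011

NO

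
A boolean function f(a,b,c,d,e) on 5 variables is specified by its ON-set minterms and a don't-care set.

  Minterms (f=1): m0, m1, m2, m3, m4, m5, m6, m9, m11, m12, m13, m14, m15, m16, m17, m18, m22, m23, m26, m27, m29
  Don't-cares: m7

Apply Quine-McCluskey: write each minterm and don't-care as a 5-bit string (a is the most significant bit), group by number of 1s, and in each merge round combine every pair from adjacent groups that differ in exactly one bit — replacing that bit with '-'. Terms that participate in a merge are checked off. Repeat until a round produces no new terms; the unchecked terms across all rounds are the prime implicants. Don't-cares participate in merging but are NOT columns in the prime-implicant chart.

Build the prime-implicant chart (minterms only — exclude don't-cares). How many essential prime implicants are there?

[col 0] 00000*, 00001*, 00010*, 00011*, 00100*, 00101*, 00110*, 00111*, 01001*, 01011*, 01100*, 01101*, 01110*, 01111*, 10000*, 10001*, 10010*, 10110*, 10111*, 11010*, 11011*, 11101*
[col 1] -0000*, -0001*, -0010*, -0110*, -0111*, -1011, -1101, 0-001*, 0-011*, 0-100*, 0-101*, 0-110*, 0-111*, 00-00*, 00-01*, 00-10*, 00-11*, 000-0*, 000-1*, 0000-*, 0001-*, 001-0*, 001-1*, 0010-*, 0011-*, 01-01*, 01-11*, 010-1*, 011-0*, 011-1*, 0110-*, 0111-*, 1-010, 10-10*, 100-0*, 1000-*, 1011-*, 1101-
[col 2] -0-10, -00-0, -000-, -011-, 0--01*, 0--11*, 0-0-1*, 0-1-0*, 0-1-1*, 0-10-*, 0-11-*, 00--0*, 00--1*, 00-0-*, 00-1-*, 000--*, 001--*, 01--1*, 011--*
[col 3] 0---1, 0-1--, 00---
Prime implicants: -0-10, -00-0, -000-, -011-, -1011, -1101, 0---1, 0-1--, 00---, 1-010, 1101-
PI chart (minterm → PIs covering it):
  0 | -00-0,-000-,00---
  1 | -000-,0---1,00---
  2 | -0-10,-00-0,00---
  3 | 0---1,00---
  4 | 0-1--,00---
  5 | 0---1,0-1--,00---
  6 | -0-10,-011-,0-1--,00---
  9 | 0---1  (sole → essential)
  11 | -1011,0---1
  12 | 0-1--  (sole → essential)
  13 | -1101,0---1,0-1--
  14 | 0-1--  (sole → essential)
  15 | 0---1,0-1--
  16 | -00-0,-000-
  17 | -000-  (sole → essential)
  18 | -0-10,-00-0,1-010
  22 | -0-10,-011-
  23 | -011-  (sole → essential)
  26 | 1-010,1101-
  27 | -1011,1101-
  29 | -1101  (sole → essential)
Essential prime implicants: -000-, -011-, -1101, 0---1, 0-1--

5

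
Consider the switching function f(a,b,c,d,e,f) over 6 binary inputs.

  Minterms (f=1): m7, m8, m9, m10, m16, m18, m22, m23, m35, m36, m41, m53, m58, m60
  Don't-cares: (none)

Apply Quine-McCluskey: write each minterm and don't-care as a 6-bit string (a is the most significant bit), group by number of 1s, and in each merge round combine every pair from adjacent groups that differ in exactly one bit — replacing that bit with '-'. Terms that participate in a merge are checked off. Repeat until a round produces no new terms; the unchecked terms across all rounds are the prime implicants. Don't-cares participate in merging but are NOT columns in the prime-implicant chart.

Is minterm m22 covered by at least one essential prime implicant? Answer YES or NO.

NO

[col 0] 000111*, 001000*, 001001*, 001010*, 010000*, 010010*, 010110*, 010111*, 100011, 100100, 101001*, 110101, 111010, 111100
[col 1] -01001, 0-0111, 0010-0, 00100-, 010-10, 0100-0, 01011-
Prime implicants: -01001, 0-0111, 0010-0, 00100-, 010-10, 0100-0, 01011-, 100011, 100100, 110101, 111010, 111100
PI chart (minterm → PIs covering it):
  7 | 0-0111  (sole → essential)
  8 | 0010-0,00100-
  9 | -01001,00100-
  10 | 0010-0  (sole → essential)
  16 | 0100-0  (sole → essential)
  18 | 010-10,0100-0
  22 | 010-10,01011-
  23 | 0-0111,01011-
  35 | 100011  (sole → essential)
  36 | 100100  (sole → essential)
  41 | -01001  (sole → essential)
  53 | 110101  (sole → essential)
  58 | 111010  (sole → essential)
  60 | 111100  (sole → essential)
Essential prime implicants: -01001, 0-0111, 0010-0, 0100-0, 100011, 100100, 110101, 111010, 111100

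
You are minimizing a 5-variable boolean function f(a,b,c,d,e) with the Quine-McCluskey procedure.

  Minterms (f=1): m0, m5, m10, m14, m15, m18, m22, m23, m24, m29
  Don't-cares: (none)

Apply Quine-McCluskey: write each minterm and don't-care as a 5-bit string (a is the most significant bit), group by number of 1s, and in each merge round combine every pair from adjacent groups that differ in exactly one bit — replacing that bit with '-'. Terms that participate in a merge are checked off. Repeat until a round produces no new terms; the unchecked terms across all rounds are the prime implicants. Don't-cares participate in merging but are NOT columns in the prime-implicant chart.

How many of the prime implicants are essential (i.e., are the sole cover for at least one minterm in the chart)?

8

size-2^0 implicants → 00000  00101  01010(✓)  01110(✓)  01111(✓)  10010(✓)  10110(✓)  10111(✓)  11000  11101
size-2^1 implicants → 01-10  0111-  10-10  1011-
Unchecked terms (primes): 00000, 00101, 01-10, 0111-, 10-10, 1011-, 11000, 11101
Minterm coverage:
  m0 ⊆ 00000 [E]
  m5 ⊆ 00101 [E]
  m10 ⊆ 01-10 [E]
  m14 ⊆ 01-10,0111-
  m15 ⊆ 0111- [E]
  m18 ⊆ 10-10 [E]
  m22 ⊆ 10-10,1011-
  m23 ⊆ 1011- [E]
  m24 ⊆ 11000 [E]
  m29 ⊆ 11101 [E]
E = {00000, 00101, 01-10, 0111-, 10-10, 1011-, 11000, 11101}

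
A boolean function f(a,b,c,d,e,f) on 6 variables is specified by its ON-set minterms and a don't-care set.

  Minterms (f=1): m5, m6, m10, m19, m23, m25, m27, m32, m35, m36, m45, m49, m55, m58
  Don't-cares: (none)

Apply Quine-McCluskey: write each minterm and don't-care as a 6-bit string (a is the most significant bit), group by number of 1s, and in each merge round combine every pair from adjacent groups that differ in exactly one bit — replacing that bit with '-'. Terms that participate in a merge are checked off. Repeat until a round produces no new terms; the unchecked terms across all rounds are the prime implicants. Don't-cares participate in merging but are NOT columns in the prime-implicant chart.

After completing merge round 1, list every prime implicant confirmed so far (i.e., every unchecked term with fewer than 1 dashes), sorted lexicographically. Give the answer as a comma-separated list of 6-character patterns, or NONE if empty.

size-2^0 implicants → 000101  000110  001010  010011(✓)  010111(✓)  011001(✓)  011011(✓)  100000(✓)  100011  100100(✓)  101101  110001  110111(✓)  111010
size-2^1 implicants → -10111  01-011  010-11  0110-1  100-00
Unchecked terms (primes): -10111, 000101, 000110, 001010, 01-011, 010-11, 0110-1, 100-00, 100011, 101101, 110001, 111010

000101, 000110, 001010, 100011, 101101, 110001, 111010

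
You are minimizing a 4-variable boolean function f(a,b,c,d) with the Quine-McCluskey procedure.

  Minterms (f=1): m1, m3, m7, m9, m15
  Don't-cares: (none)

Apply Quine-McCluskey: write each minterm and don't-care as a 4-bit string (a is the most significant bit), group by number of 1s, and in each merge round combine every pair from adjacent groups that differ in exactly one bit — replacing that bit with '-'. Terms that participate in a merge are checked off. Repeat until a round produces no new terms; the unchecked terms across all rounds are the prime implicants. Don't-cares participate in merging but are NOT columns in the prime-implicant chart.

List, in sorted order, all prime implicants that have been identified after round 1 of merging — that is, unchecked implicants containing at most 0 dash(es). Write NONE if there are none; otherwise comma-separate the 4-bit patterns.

[col 0] 0001*, 0011*, 0111*, 1001*, 1111*
[col 1] -001, -111, 0-11, 00-1
Prime implicants: -001, -111, 0-11, 00-1

NONE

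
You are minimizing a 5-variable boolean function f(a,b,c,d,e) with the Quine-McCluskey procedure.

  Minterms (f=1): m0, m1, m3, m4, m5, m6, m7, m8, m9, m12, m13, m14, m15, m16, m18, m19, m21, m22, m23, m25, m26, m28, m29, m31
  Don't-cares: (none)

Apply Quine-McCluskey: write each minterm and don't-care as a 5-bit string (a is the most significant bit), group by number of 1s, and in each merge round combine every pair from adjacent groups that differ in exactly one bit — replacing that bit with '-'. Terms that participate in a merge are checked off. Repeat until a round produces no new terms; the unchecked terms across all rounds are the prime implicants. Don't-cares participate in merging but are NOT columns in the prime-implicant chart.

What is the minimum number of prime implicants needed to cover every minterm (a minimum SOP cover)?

9

[col 0] 00000*, 00001*, 00011*, 00100*, 00101*, 00110*, 00111*, 01000*, 01001*, 01100*, 01101*, 01110*, 01111*, 10000*, 10010*, 10011*, 10101*, 10110*, 10111*, 11001*, 11010*, 11100*, 11101*, 11111*
[col 1] -0000, -0011*, -0101*, -0110*, -0111*, -1001*, -1100*, -1101*, -1111*, 0-000*, 0-001*, 0-100*, 0-101*, 0-110*, 0-111*, 00-00*, 00-01*, 00-11*, 000-1*, 0000-*, 001-0*, 001-1*, 0010-*, 0011-*, 01-00*, 01-01*, 0100-*, 011-0*, 011-1*, 0110-*, 0111-*, 1-010, 1-101*, 1-111*, 10-10*, 10-11*, 100-0, 1001-*, 101-1*, 1011-*, 11-01*, 111-1*, 1110-*
[col 2] --101*, --111*, -0-11, -01-1*, -011-, -1-01, -11-1*, -110-, 0--00*, 0--01*, 0-00-*, 0-1-0*, 0-1-1*, 0-10-*, 0-11-*, 00--1, 00-0-*, 001--*, 01-0-*, 011--*, 1-1-1*, 10-1-
[col 3] --1-1, 0--0-, 0-1--
Prime implicants: --1-1, -0-11, -0000, -011-, -1-01, -110-, 0--0-, 0-1--, 00--1, 1-010, 10-1-, 100-0
PI chart (minterm → PIs covering it):
  0 | -0000,0--0-
  1 | 0--0-,00--1
  3 | -0-11,00--1
  4 | 0--0-,0-1--
  5 | --1-1,0--0-,0-1--,00--1
  6 | -011-,0-1--
  7 | --1-1,-0-11,-011-,0-1--,00--1
  8 | 0--0-  (sole → essential)
  9 | -1-01,0--0-
  12 | -110-,0--0-,0-1--
  13 | --1-1,-1-01,-110-,0--0-,0-1--
  14 | 0-1--  (sole → essential)
  15 | --1-1,0-1--
  16 | -0000,100-0
  18 | 1-010,10-1-,100-0
  19 | -0-11,10-1-
  21 | --1-1  (sole → essential)
  22 | -011-,10-1-
  23 | --1-1,-0-11,-011-,10-1-
  25 | -1-01  (sole → essential)
  26 | 1-010  (sole → essential)
  28 | -110-  (sole → essential)
  29 | --1-1,-1-01,-110-
  31 | --1-1  (sole → essential)
Essential prime implicants: --1-1, -1-01, -110-, 0--0-, 0-1--, 1-010
Petrick residual → -0-11, -0000, -011-
Minimum SOP uses 9 PIs: ce + b'de + b'c'd'e' + b'cd + bd'e + bcd' + a'd' + a'c + ac'de'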